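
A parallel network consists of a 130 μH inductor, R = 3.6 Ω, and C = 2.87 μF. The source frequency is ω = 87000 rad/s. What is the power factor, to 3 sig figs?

0.865

X_L = ωL = 11.3 Ω
X_C = 1/(ωC) = 4.00 Ω
Parallel: admittances add. Y = 1/R + 1/(jωL) + jωC
Y = (0.278 + j0.161) S
|Y| = 0.321 S → |Z| = 1/|Y| = 3.11 Ω, ∠Z = −∠Y = -30.1°
cos φ = cos(-30.1°) = 0.865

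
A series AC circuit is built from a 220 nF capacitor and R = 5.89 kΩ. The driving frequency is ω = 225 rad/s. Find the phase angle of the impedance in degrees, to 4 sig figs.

-73.75°

X_C = 1/(ωC) = 20200 Ω
Z = 5890 − j20200 Ω
|Z| = √(5890² + 20200²) = 21040 Ω
∠Z = arctan(-20200/5890) = -73.75°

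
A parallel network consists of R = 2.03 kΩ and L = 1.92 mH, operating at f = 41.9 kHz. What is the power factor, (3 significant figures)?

ω = 2πf = 263300 rad/s
X_L = ωL = 505 Ω
Parallel: admittances add. Y = 1/R + 1/(jωL)
Y = (0.000493 − j0.00198) S
|Y| = 0.00204 S → |Z| = 1/|Y| = 490 Ω, ∠Z = −∠Y = 76.0°
cos φ = cos(76.0°) = 0.242

0.242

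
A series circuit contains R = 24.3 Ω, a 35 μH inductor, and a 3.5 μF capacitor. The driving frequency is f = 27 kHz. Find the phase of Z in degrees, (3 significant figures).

ω = 2πf = 169600 rad/s
X_L = ωL = 5.94 Ω
X_C = 1/(ωC) = 1.68 Ω
Net reactance X = X_L − X_C = 4.25 Ω
Z = 24.3 + j4.25 Ω
|Z| = √(24.3² + 4.25²) = 24.7 Ω
∠Z = arctan(4.25/24.3) = 9.93°

9.93°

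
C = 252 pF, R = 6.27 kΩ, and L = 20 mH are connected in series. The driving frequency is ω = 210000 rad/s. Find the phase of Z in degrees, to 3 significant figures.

X_L = ωL = 4200 Ω
X_C = 1/(ωC) = 18900 Ω
Net reactance X = X_L − X_C = -14700 Ω
Z = 6270 − j14700 Ω
|Z| = √(6270² + 14700²) = 16000 Ω
∠Z = arctan(-14700/6270) = -66.9°

-66.9°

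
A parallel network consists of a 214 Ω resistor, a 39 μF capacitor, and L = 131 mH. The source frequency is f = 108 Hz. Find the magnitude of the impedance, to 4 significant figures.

62.83 Ω

ω = 2πf = 678.6 rad/s
X_L = ωL = 88.89 Ω
X_C = 1/(ωC) = 37.79 Ω
Parallel: admittances add. Y = 1/R + 1/(jωL) + jωC
Y = (0.004673 + j0.01522) S
|Y| = 0.01592 S → |Z| = 1/|Y| = 62.83 Ω, ∠Z = −∠Y = -72.93°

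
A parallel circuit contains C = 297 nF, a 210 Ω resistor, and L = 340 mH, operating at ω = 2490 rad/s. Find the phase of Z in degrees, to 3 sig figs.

5.30°

X_L = ωL = 847 Ω
X_C = 1/(ωC) = 1350 Ω
Parallel: admittances add. Y = 1/R + 1/(jωL) + jωC
Y = (0.00476 − j0.000442) S
|Y| = 0.00478 S → |Z| = 1/|Y| = 209 Ω, ∠Z = −∠Y = 5.30°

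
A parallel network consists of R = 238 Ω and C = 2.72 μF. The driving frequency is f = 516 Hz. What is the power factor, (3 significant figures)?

ω = 2πf = 3242 rad/s
X_C = 1/(ωC) = 113 Ω
Parallel: admittances add. Y = 1/R + jωC
Y = (0.00420 + j0.00882) S
|Y| = 0.00977 S → |Z| = 1/|Y| = 102 Ω, ∠Z = −∠Y = -64.5°
cos φ = cos(-64.5°) = 0.430

0.430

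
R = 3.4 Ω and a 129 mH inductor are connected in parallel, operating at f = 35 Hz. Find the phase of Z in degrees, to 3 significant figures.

ω = 2πf = 219.9 rad/s
X_L = ωL = 28.4 Ω
Parallel: admittances add. Y = 1/R + 1/(jωL)
Y = (0.294 − j0.0353) S
|Y| = 0.296 S → |Z| = 1/|Y| = 3.38 Ω, ∠Z = −∠Y = 6.83°

6.83°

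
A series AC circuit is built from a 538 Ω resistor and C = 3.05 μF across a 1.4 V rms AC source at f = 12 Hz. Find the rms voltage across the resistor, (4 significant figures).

ω = 2πf = 75.40 rad/s
X_C = 1/(ωC) = 4348 Ω
Z = 538.0 − j4348 Ω
|Z| = √(538.0² + 4348²) = 4382 Ω
I = V/|Z| = 319.5 μA
V_R = I·|Z_R| = 0.0003195 × 538.0 = 0.1719 V

0.1719 V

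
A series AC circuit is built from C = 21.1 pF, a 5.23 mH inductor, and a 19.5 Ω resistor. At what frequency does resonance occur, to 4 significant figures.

479.1 kHz

ω₀ = 1/√(LC) = 1/√(0.00523 × 2.11e-11) = 3.01e+06 rad/s
f₀ = ω₀/(2π) = 479.1 kHz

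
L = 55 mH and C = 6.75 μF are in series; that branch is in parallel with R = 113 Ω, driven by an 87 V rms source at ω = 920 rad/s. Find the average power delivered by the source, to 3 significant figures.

X_L = ωL = 50.6 Ω
X_C = 1/(ωC) = 161 Ω
Branch 1: Z₁ = R = 113 Ω
Branch 2 (series LC): Z₂ = j(X_L − X_C) = −j110 Ω
Parallel: Z = Z₁Z₂/(Z₁+Z₂), |Z| = 79.0 Ω, ∠Z = -45.7°
I = V/|Z| = 1.10 A
P = VI cos φ = 87 × 1.10 × cos(-45.7°) = 67.0 W

67.0 W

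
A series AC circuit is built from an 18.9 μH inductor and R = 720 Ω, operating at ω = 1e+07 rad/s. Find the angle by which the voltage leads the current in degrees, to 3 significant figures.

14.7°

X_L = ωL = 189 Ω
Z = 720 + j189 Ω
|Z| = √(720² + 189²) = 744 Ω
∠Z = arctan(189/720) = 14.7°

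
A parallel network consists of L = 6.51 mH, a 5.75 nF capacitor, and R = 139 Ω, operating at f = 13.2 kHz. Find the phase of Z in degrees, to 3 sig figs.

10.8°

ω = 2πf = 82940 rad/s
X_L = ωL = 540 Ω
X_C = 1/(ωC) = 2100 Ω
Parallel: admittances add. Y = 1/R + 1/(jωL) + jωC
Y = (0.00719 − j0.00138) S
|Y| = 0.00732 S → |Z| = 1/|Y| = 137 Ω, ∠Z = −∠Y = 10.8°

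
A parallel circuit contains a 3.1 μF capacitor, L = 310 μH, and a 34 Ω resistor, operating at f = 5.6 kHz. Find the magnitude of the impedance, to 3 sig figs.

29.3 Ω

ω = 2πf = 35190 rad/s
X_L = ωL = 10.9 Ω
X_C = 1/(ωC) = 9.17 Ω
Parallel: admittances add. Y = 1/R + 1/(jωL) + jωC
Y = (0.0294 + j0.0174) S
|Y| = 0.0342 S → |Z| = 1/|Y| = 29.3 Ω, ∠Z = −∠Y = -30.6°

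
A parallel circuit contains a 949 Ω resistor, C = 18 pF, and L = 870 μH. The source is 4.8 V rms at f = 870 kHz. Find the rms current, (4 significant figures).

5.086 mA

ω = 2πf = 5.466e+06 rad/s
X_L = ωL = 4756 Ω
X_C = 1/(ωC) = 10160 Ω
Parallel: admittances add. Y = 1/R + 1/(jωL) + jωC
Y = (0.001054 − j0.0001119) S
|Y| = 0.001060 S → |Z| = 1/|Y| = 943.7 Ω, ∠Z = −∠Y = 6.060°
I = V/|Z| = 4.8/943.7 = 5.086 mA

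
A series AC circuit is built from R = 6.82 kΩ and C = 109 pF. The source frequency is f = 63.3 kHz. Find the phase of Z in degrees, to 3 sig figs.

-73.5°

ω = 2πf = 397700 rad/s
X_C = 1/(ωC) = 23100 Ω
Z = 6820 − j23100 Ω
|Z| = √(6820² + 23100²) = 24100 Ω
∠Z = arctan(-23100/6820) = -73.5°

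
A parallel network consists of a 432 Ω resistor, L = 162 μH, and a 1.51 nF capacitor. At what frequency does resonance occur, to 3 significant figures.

ω₀ = 1/√(LC) = 1/√(0.000162 × 1.51e-09) = 2.022e+06 rad/s
f₀ = ω₀/(2π) = 322 kHz

322 kHz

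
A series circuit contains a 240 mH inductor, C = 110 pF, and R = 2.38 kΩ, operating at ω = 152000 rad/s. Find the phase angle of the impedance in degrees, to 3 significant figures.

X_L = ωL = 36500 Ω
X_C = 1/(ωC) = 59800 Ω
Net reactance X = X_L − X_C = -23300 Ω
Z = 2380 − j23300 Ω
|Z| = √(2380² + 23300²) = 23400 Ω
∠Z = arctan(-23300/2380) = -84.2°

-84.2°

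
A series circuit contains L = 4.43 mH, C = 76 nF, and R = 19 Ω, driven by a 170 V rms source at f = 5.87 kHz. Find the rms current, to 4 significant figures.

875.0 mA

ω = 2πf = 36880 rad/s
X_L = ωL = 163.4 Ω
X_C = 1/(ωC) = 356.8 Ω
Net reactance X = X_L − X_C = -193.4 Ω
Z = 19.00 − j193.4 Ω
|Z| = √(19.00² + 193.4²) = 194.3 Ω
I = V/|Z| = 170/194.3 = 875.0 mA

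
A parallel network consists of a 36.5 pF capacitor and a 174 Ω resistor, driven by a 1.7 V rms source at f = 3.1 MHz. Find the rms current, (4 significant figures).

9.845 mA

ω = 2πf = 1.948e+07 rad/s
X_C = 1/(ωC) = 1407 Ω
Parallel: admittances add. Y = 1/R + jωC
Y = (0.005747 + j0.0007109) S
|Y| = 0.005791 S → |Z| = 1/|Y| = 172.7 Ω, ∠Z = −∠Y = -7.052°
I = V/|Z| = 1.7/172.7 = 9.845 mA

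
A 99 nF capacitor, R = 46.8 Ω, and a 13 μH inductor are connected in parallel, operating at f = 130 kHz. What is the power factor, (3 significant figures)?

0.849

ω = 2πf = 816800 rad/s
X_L = ωL = 10.6 Ω
X_C = 1/(ωC) = 12.4 Ω
Parallel: admittances add. Y = 1/R + 1/(jωL) + jωC
Y = (0.0214 − j0.0133) S
|Y| = 0.0252 S → |Z| = 1/|Y| = 39.7 Ω, ∠Z = −∠Y = 31.9°
cos φ = cos(31.9°) = 0.849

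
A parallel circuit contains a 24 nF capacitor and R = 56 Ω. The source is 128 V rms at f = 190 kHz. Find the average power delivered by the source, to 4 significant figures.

292.6 W

ω = 2πf = 1.194e+06 rad/s
X_C = 1/(ωC) = 34.90 Ω
Parallel: admittances add. Y = 1/R + jωC
Y = (0.01786 + j0.02865) S
|Y| = 0.03376 S → |Z| = 1/|Y| = 29.62 Ω, ∠Z = −∠Y = -58.07°
I = V/|Z| = 4.321 A
P = VI cos φ = 128 × 4.321 × cos(-58.07°) = 292.6 W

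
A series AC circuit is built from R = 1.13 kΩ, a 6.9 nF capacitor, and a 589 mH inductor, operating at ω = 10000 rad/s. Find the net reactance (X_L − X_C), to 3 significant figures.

-8600 Ω

X_L = ωL = 5890 Ω
X_C = 1/(ωC) = 14500 Ω
X = 5890 − 14500 = -8600 Ω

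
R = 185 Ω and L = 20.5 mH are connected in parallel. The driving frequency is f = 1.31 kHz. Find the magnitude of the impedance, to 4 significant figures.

ω = 2πf = 8231 rad/s
X_L = ωL = 168.7 Ω
Parallel: admittances add. Y = 1/R + 1/(jωL)
Y = (0.005405 − j0.005926) S
|Y| = 0.008021 S → |Z| = 1/|Y| = 124.7 Ω, ∠Z = −∠Y = 47.63°

124.7 Ω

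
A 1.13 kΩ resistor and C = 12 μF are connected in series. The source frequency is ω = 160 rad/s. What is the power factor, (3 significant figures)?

0.908

X_C = 1/(ωC) = 521 Ω
Z = 1130 − j521 Ω
|Z| = √(1130² + 521²) = 1240 Ω
∠Z = arctan(-521/1130) = -24.7°
cos φ = cos(-24.7°) = 0.908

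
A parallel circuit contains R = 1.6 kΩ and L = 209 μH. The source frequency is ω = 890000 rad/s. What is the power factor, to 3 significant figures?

X_L = ωL = 186 Ω
Parallel: admittances add. Y = 1/R + 1/(jωL)
Y = (0.000625 − j0.00538) S
|Y| = 0.00541 S → |Z| = 1/|Y| = 185 Ω, ∠Z = −∠Y = 83.4°
cos φ = cos(83.4°) = 0.115

0.115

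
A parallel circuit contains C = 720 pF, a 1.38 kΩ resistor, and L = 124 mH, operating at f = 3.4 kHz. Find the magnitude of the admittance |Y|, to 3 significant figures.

ω = 2πf = 21360 rad/s
X_L = ωL = 2650 Ω
X_C = 1/(ωC) = 65000 Ω
Parallel: admittances add. Y = 1/R + 1/(jωL) + jωC
Y = (0.000725 − j0.000362) S
|Y| = 0.000810 S → |Z| = 1/|Y| = 1230 Ω, ∠Z = −∠Y = 26.6°

810 μS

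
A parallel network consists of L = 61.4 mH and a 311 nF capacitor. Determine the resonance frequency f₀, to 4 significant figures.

1.152 kHz

ω₀ = 1/√(LC) = 1/√(0.0614 × 3.11e-07) = 7237 rad/s
f₀ = ω₀/(2π) = 1.152 kHz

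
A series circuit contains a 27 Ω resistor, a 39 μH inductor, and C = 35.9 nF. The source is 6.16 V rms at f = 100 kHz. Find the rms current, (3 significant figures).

184 mA

ω = 2πf = 628300 rad/s
X_L = ωL = 24.5 Ω
X_C = 1/(ωC) = 44.3 Ω
Net reactance X = X_L − X_C = -19.8 Ω
Z = 27.0 − j19.8 Ω
|Z| = √(27.0² + 19.8²) = 33.5 Ω
I = V/|Z| = 6.16/33.5 = 184 mA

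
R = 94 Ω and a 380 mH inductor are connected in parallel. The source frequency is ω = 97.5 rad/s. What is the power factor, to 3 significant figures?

X_L = ωL = 37.0 Ω
Parallel: admittances add. Y = 1/R + 1/(jωL)
Y = (0.0106 − j0.0270) S
|Y| = 0.0290 S → |Z| = 1/|Y| = 34.5 Ω, ∠Z = −∠Y = 68.5°
cos φ = cos(68.5°) = 0.367

0.367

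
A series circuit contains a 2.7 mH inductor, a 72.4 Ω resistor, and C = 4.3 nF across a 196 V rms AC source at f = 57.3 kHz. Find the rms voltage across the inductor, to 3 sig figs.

570 V

ω = 2πf = 360000 rad/s
X_L = ωL = 972 Ω
X_C = 1/(ωC) = 646 Ω
Net reactance X = X_L − X_C = 326 Ω
Z = 72.4 + j326 Ω
|Z| = √(72.4² + 326²) = 334 Ω
I = V/|Z| = 587 mA
V_L = I·|Z_L| = 0.587 × 972 = 570 V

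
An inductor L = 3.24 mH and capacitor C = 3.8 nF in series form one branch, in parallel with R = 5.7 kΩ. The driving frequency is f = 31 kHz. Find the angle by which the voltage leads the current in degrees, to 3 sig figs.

-82.8°

ω = 2πf = 194800 rad/s
X_L = ωL = 631 Ω
X_C = 1/(ωC) = 1350 Ω
Branch 1: Z₁ = R = 5700 Ω
Branch 2 (series LC): Z₂ = j(X_L − X_C) = −j720 Ω
Parallel: Z = Z₁Z₂/(Z₁+Z₂), |Z| = 714 Ω, ∠Z = -82.8°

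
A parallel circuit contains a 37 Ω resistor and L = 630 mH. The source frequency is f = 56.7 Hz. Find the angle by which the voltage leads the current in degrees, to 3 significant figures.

ω = 2πf = 356.3 rad/s
X_L = ωL = 224 Ω
Parallel: admittances add. Y = 1/R + 1/(jωL)
Y = (0.0270 − j0.00446) S
|Y| = 0.0274 S → |Z| = 1/|Y| = 36.5 Ω, ∠Z = −∠Y = 9.36°

9.36°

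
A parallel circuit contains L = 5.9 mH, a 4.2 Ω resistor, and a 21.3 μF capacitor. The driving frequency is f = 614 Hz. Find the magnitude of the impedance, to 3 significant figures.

ω = 2πf = 3858 rad/s
X_L = ωL = 22.8 Ω
X_C = 1/(ωC) = 12.2 Ω
Parallel: admittances add. Y = 1/R + 1/(jωL) + jωC
Y = (0.238 + j0.0382) S
|Y| = 0.241 S → |Z| = 1/|Y| = 4.15 Ω, ∠Z = −∠Y = -9.12°

4.15 Ω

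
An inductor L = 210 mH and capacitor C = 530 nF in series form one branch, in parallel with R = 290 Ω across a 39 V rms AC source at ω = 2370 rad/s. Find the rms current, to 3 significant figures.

188 mA

X_L = ωL = 498 Ω
X_C = 1/(ωC) = 796 Ω
Branch 1: Z₁ = R = 290 Ω
Branch 2 (series LC): Z₂ = j(X_L − X_C) = −j298 Ω
Parallel: Z = Z₁Z₂/(Z₁+Z₂), |Z| = 208 Ω, ∠Z = -44.2°
I = V/|Z| = 39/208 = 188 mA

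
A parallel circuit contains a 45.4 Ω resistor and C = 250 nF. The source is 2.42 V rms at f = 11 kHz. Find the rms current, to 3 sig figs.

ω = 2πf = 69120 rad/s
X_C = 1/(ωC) = 57.9 Ω
Parallel: admittances add. Y = 1/R + jωC
Y = (0.0220 + j0.0173) S
|Y| = 0.0280 S → |Z| = 1/|Y| = 35.7 Ω, ∠Z = −∠Y = -38.1°
I = V/|Z| = 2.42/35.7 = 67.7 mA

67.7 mA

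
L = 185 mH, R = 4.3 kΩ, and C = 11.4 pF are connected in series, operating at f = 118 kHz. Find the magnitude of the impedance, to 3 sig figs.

19300 Ω

ω = 2πf = 741400 rad/s
X_L = ωL = 137000 Ω
X_C = 1/(ωC) = 118000 Ω
Net reactance X = X_L − X_C = 18800 Ω
Z = 4300 + j18800 Ω
|Z| = √(4300² + 18800²) = 19300 Ω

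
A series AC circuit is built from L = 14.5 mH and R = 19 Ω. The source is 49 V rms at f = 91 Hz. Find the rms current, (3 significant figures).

2.36 A

ω = 2πf = 571.8 rad/s
X_L = ωL = 8.29 Ω
Z = 19.0 + j8.29 Ω
|Z| = √(19.0² + 8.29²) = 20.7 Ω
I = V/|Z| = 49/20.7 = 2.36 A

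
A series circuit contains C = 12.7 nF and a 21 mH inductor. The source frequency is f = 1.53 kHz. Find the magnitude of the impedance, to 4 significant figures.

ω = 2πf = 9613 rad/s
X_L = ωL = 201.9 Ω
X_C = 1/(ωC) = 8191 Ω
Net reactance X = X_L − X_C = -7989 Ω
Z = − j7989 Ω
|Z| = √(0² + 7989²) = 7989 Ω

7989 Ω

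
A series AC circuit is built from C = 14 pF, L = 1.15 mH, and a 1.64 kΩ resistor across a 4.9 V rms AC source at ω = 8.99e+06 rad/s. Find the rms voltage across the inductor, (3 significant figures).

X_L = ωL = 10300 Ω
X_C = 1/(ωC) = 7950 Ω
Net reactance X = X_L − X_C = 2390 Ω
Z = 1640 + j2390 Ω
|Z| = √(1640² + 2390²) = 2900 Ω
I = V/|Z| = 1.69 mA
V_L = I·|Z_L| = 0.00169 × 10300 = 17.5 V

17.5 V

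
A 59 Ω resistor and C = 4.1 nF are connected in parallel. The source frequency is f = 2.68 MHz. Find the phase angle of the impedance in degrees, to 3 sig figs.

-76.2°

ω = 2πf = 1.684e+07 rad/s
X_C = 1/(ωC) = 14.5 Ω
Parallel: admittances add. Y = 1/R + jωC
Y = (0.0169 + j0.0690) S
|Y| = 0.0711 S → |Z| = 1/|Y| = 14.1 Ω, ∠Z = −∠Y = -76.2°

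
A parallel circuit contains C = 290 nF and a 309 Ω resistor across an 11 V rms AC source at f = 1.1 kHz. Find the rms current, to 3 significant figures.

ω = 2πf = 6912 rad/s
X_C = 1/(ωC) = 499 Ω
Parallel: admittances add. Y = 1/R + jωC
Y = (0.00324 + j0.00200) S
|Y| = 0.00381 S → |Z| = 1/|Y| = 263 Ω, ∠Z = −∠Y = -31.8°
I = V/|Z| = 11/263 = 41.9 mA

41.9 mA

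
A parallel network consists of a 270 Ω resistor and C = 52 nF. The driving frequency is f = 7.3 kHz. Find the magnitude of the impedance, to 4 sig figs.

227.0 Ω

ω = 2πf = 45870 rad/s
X_C = 1/(ωC) = 419.3 Ω
Parallel: admittances add. Y = 1/R + jωC
Y = (0.003704 + j0.002385) S
|Y| = 0.004405 S → |Z| = 1/|Y| = 227.0 Ω, ∠Z = −∠Y = -32.78°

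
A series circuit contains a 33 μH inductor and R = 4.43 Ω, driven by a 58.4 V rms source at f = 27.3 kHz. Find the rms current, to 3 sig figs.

8.12 A

ω = 2πf = 171500 rad/s
X_L = ωL = 5.66 Ω
Z = 4.43 + j5.66 Ω
|Z| = √(4.43² + 5.66²) = 7.19 Ω
I = V/|Z| = 58.4/7.19 = 8.12 A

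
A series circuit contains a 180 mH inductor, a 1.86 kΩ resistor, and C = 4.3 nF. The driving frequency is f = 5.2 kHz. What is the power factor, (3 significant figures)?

0.833

ω = 2πf = 32670 rad/s
X_L = ωL = 5880 Ω
X_C = 1/(ωC) = 7120 Ω
Net reactance X = X_L − X_C = -1240 Ω
Z = 1860 − j1240 Ω
|Z| = √(1860² + 1240²) = 2230 Ω
∠Z = arctan(-1240/1860) = -33.6°
cos φ = cos(-33.6°) = 0.833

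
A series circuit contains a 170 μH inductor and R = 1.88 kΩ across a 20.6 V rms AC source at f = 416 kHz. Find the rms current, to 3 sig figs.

ω = 2πf = 2.614e+06 rad/s
X_L = ωL = 444 Ω
Z = 1880 + j444 Ω
|Z| = √(1880² + 444²) = 1930 Ω
I = V/|Z| = 20.6/1930 = 10.7 mA

10.7 mA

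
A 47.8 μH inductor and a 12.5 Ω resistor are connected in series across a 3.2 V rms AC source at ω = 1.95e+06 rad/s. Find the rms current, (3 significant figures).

X_L = ωL = 93.2 Ω
Z = 12.5 + j93.2 Ω
|Z| = √(12.5² + 93.2²) = 94.0 Ω
I = V/|Z| = 3.2/94.0 = 34.0 mA

34.0 mA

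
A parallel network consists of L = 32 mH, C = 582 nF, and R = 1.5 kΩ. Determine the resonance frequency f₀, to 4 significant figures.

1.166 kHz

ω₀ = 1/√(LC) = 1/√(0.032 × 5.82e-07) = 7328 rad/s
f₀ = ω₀/(2π) = 1.166 kHz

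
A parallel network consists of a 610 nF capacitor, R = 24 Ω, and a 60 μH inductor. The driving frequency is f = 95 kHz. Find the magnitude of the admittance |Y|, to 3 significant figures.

ω = 2πf = 596900 rad/s
X_L = ωL = 35.8 Ω
X_C = 1/(ωC) = 2.75 Ω
Parallel: admittances add. Y = 1/R + 1/(jωL) + jωC
Y = (0.0417 + j0.336) S
|Y| = 0.339 S → |Z| = 1/|Y| = 2.95 Ω, ∠Z = −∠Y = -82.9°

339 mS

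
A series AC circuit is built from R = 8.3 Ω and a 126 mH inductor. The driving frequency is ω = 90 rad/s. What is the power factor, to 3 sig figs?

0.591

X_L = ωL = 11.3 Ω
Z = 8.30 + j11.3 Ω
|Z| = √(8.30² + 11.3²) = 14.1 Ω
∠Z = arctan(11.3/8.30) = 53.8°
cos φ = cos(53.8°) = 0.591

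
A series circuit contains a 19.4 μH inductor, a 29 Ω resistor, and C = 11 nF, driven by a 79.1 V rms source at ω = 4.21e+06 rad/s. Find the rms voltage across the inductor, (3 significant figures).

X_L = ωL = 81.7 Ω
X_C = 1/(ωC) = 21.6 Ω
Net reactance X = X_L − X_C = 60.1 Ω
Z = 29.0 + j60.1 Ω
|Z| = √(29.0² + 60.1²) = 66.7 Ω
I = V/|Z| = 1.19 A
V_L = I·|Z_L| = 1.19 × 81.7 = 96.8 V

96.8 V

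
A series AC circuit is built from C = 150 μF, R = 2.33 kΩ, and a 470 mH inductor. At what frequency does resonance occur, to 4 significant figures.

18.96 Hz

ω₀ = 1/√(LC) = 1/√(0.47 × 0.00015) = 119.1 rad/s
f₀ = ω₀/(2π) = 18.96 Hz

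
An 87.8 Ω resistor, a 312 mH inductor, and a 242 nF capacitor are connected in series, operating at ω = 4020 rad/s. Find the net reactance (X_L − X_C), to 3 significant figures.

226 Ω

X_L = ωL = 1250 Ω
X_C = 1/(ωC) = 1030 Ω
X = 1250 − 1030 = 226 Ω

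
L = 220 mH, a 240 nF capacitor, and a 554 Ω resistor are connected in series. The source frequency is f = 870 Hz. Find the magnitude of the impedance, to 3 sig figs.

708 Ω

ω = 2πf = 5466 rad/s
X_L = ωL = 1200 Ω
X_C = 1/(ωC) = 762 Ω
Net reactance X = X_L − X_C = 440 Ω
Z = 554 + j440 Ω
|Z| = √(554² + 440²) = 708 Ω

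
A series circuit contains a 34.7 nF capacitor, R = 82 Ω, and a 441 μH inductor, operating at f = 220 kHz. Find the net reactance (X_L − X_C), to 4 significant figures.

588.7 Ω

ω = 2πf = 1.382e+06 rad/s
X_L = ωL = 609.6 Ω
X_C = 1/(ωC) = 20.85 Ω
X = 609.6 − 20.85 = 588.7 Ω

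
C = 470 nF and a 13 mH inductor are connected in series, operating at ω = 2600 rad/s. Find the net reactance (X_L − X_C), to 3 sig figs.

-785 Ω

X_L = ωL = 33.8 Ω
X_C = 1/(ωC) = 818 Ω
X = 33.8 − 818 = -785 Ω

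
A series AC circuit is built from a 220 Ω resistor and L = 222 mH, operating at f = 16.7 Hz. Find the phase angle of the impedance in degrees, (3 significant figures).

6.04°

ω = 2πf = 104.9 rad/s
X_L = ωL = 23.3 Ω
Z = 220 + j23.3 Ω
|Z| = √(220² + 23.3²) = 221 Ω
∠Z = arctan(23.3/220) = 6.04°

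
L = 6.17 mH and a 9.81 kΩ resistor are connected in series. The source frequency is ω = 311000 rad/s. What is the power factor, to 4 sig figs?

0.9814

X_L = ωL = 1919 Ω
Z = 9810 + j1919 Ω
|Z| = √(9810² + 1919²) = 9996 Ω
∠Z = arctan(1919/9810) = 11.07°
cos φ = cos(11.07°) = 0.9814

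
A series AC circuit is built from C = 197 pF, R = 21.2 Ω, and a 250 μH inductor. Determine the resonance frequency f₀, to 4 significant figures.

717.2 kHz

ω₀ = 1/√(LC) = 1/√(0.00025 × 1.97e-10) = 4.506e+06 rad/s
f₀ = ω₀/(2π) = 717.2 kHz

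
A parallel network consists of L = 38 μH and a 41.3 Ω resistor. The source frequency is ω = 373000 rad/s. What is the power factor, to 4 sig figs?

X_L = ωL = 14.17 Ω
Parallel: admittances add. Y = 1/R + 1/(jωL)
Y = (0.02421 − j0.07055) S
|Y| = 0.07459 S → |Z| = 1/|Y| = 13.41 Ω, ∠Z = −∠Y = 71.06°
cos φ = cos(71.06°) = 0.3246

0.3246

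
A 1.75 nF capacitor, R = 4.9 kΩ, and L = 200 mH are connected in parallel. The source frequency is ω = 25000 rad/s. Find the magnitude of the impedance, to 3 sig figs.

X_L = ωL = 5000 Ω
X_C = 1/(ωC) = 22900 Ω
Parallel: admittances add. Y = 1/R + 1/(jωL) + jωC
Y = (0.000204 − j0.000156) S
|Y| = 0.000257 S → |Z| = 1/|Y| = 3890 Ω, ∠Z = −∠Y = 37.4°

3890 Ω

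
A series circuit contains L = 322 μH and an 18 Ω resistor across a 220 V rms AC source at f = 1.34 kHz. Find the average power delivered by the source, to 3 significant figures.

ω = 2πf = 8419 rad/s
X_L = ωL = 2.71 Ω
Z = 18.0 + j2.71 Ω
|Z| = √(18.0² + 2.71²) = 18.2 Ω
∠Z = arctan(2.71/18.0) = 8.57°
I = V/|Z| = 12.1 A
P = VI cos φ = 220 × 12.1 × cos(8.57°) = 2.63 kW

2.63 kW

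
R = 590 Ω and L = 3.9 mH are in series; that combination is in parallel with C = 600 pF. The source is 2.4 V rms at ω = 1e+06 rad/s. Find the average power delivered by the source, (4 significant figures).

218.4 μW

X_L = ωL = 3900 Ω
X_C = 1/(ωC) = 1667 Ω
Branch 1 (R+jX_L): Z₁ = 590.0 + j3900 Ω, |Z₁| = 3944 Ω
Branch 2 (−jX_C): Z₂ = −j1667 Ω
Parallel: Z = Z₁Z₂/(Z₁+Z₂), |Z| = 2846 Ω, ∠Z = -83.80°
I = V/|Z| = 843.3 μA
P = VI cos φ = 2.4 × 0.0008433 × cos(-83.80°) = 218.4 μW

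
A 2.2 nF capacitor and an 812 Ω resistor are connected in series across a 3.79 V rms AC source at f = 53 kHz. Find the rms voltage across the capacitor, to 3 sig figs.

ω = 2πf = 333000 rad/s
X_C = 1/(ωC) = 1360 Ω
Z = 812 − j1360 Ω
|Z| = √(812² + 1360²) = 1590 Ω
I = V/|Z| = 2.39 mA
V_C = I·|Z_C| = 0.00239 × 1360 = 3.26 V

3.26 V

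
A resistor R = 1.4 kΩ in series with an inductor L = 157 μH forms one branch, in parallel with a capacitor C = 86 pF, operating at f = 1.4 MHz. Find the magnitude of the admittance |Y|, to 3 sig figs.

539 μS

ω = 2πf = 8.796e+06 rad/s
X_L = ωL = 1380 Ω
X_C = 1/(ωC) = 1320 Ω
Branch 1 (R+jX_L): Z₁ = 1400 + j1380 Ω, |Z₁| = 1970 Ω
Branch 2 (−jX_C): Z₂ = −j1320 Ω
Parallel: Z = Z₁Z₂/(Z₁+Z₂), |Z| = 1860 Ω, ∠Z = -47.8°
|Y| = 1/|Z| = 539 μS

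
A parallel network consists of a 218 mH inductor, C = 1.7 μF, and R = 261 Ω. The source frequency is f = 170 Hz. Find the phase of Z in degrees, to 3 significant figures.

32.9°

ω = 2πf = 1068 rad/s
X_L = ωL = 233 Ω
X_C = 1/(ωC) = 551 Ω
Parallel: admittances add. Y = 1/R + 1/(jωL) + jωC
Y = (0.00383 − j0.00248) S
|Y| = 0.00456 S → |Z| = 1/|Y| = 219 Ω, ∠Z = −∠Y = 32.9°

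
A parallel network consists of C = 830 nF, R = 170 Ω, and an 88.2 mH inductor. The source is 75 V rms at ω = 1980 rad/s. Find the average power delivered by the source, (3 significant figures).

X_L = ωL = 175 Ω
X_C = 1/(ωC) = 608 Ω
Parallel: admittances add. Y = 1/R + 1/(jωL) + jωC
Y = (0.00588 − j0.00408) S
|Y| = 0.00716 S → |Z| = 1/|Y| = 140 Ω, ∠Z = −∠Y = 34.8°
I = V/|Z| = 537 mA
P = VI cos φ = 75 × 0.537 × cos(34.8°) = 33.1 W

33.1 W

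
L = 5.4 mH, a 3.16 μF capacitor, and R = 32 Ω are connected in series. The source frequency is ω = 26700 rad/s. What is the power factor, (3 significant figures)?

0.235

X_L = ωL = 144 Ω
X_C = 1/(ωC) = 11.9 Ω
Net reactance X = X_L − X_C = 132 Ω
Z = 32.0 + j132 Ω
|Z| = √(32.0² + 132²) = 136 Ω
∠Z = arctan(132/32.0) = 76.4°
cos φ = cos(76.4°) = 0.235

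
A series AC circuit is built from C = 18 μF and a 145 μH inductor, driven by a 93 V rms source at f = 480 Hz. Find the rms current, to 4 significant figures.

5.171 A

ω = 2πf = 3016 rad/s
X_L = ωL = 0.4373 Ω
X_C = 1/(ωC) = 18.42 Ω
Net reactance X = X_L − X_C = -17.98 Ω
Z = − j17.98 Ω
|Z| = √(0² + 17.98²) = 17.98 Ω
I = V/|Z| = 93/17.98 = 5.171 A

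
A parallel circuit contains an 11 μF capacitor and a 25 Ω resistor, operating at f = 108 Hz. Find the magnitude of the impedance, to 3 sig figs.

24.6 Ω

ω = 2πf = 678.6 rad/s
X_C = 1/(ωC) = 134 Ω
Parallel: admittances add. Y = 1/R + jωC
Y = (0.0400 + j0.00746) S
|Y| = 0.0407 S → |Z| = 1/|Y| = 24.6 Ω, ∠Z = −∠Y = -10.6°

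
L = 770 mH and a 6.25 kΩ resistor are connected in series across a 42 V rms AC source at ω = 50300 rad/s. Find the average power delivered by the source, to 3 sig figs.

X_L = ωL = 38700 Ω
Z = 6250 + j38700 Ω
|Z| = √(6250² + 38700²) = 39200 Ω
∠Z = arctan(38700/6250) = 80.8°
I = V/|Z| = 1.07 mA
P = VI cos φ = 42 × 0.00107 × cos(80.8°) = 7.16 mW

7.16 mW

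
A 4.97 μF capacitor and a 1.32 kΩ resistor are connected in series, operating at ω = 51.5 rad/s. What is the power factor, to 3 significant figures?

0.320

X_C = 1/(ωC) = 3910 Ω
Z = 1320 − j3910 Ω
|Z| = √(1320² + 3910²) = 4120 Ω
∠Z = arctan(-3910/1320) = -71.3°
cos φ = cos(-71.3°) = 0.320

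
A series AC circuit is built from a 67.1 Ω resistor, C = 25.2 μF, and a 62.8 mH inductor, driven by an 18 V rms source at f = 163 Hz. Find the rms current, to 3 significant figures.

ω = 2πf = 1024 rad/s
X_L = ωL = 64.3 Ω
X_C = 1/(ωC) = 38.7 Ω
Net reactance X = X_L − X_C = 25.6 Ω
Z = 67.1 + j25.6 Ω
|Z| = √(67.1² + 25.6²) = 71.8 Ω
I = V/|Z| = 18/71.8 = 251 mA

251 mA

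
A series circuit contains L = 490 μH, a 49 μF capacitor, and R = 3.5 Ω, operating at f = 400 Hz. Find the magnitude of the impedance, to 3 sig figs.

ω = 2πf = 2513 rad/s
X_L = ωL = 1.23 Ω
X_C = 1/(ωC) = 8.12 Ω
Net reactance X = X_L − X_C = -6.89 Ω
Z = 3.50 − j6.89 Ω
|Z| = √(3.50² + 6.89²) = 7.73 Ω

7.73 Ω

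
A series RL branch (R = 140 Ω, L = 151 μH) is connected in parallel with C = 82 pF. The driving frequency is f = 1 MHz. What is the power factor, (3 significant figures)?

0.283

ω = 2πf = 6.283e+06 rad/s
X_L = ωL = 949 Ω
X_C = 1/(ωC) = 1940 Ω
Branch 1 (R+jX_L): Z₁ = 140 + j949 Ω, |Z₁| = 959 Ω
Branch 2 (−jX_C): Z₂ = −j1940 Ω
Parallel: Z = Z₁Z₂/(Z₁+Z₂), |Z| = 1860 Ω, ∠Z = 73.6°
cos φ = cos(73.6°) = 0.283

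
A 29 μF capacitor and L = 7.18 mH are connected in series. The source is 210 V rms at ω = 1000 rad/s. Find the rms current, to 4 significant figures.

X_L = ωL = 7.180 Ω
X_C = 1/(ωC) = 34.48 Ω
Net reactance X = X_L − X_C = -27.30 Ω
Z = − j27.30 Ω
|Z| = √(0² + 27.30²) = 27.30 Ω
I = V/|Z| = 210/27.30 = 7.692 A

7.692 A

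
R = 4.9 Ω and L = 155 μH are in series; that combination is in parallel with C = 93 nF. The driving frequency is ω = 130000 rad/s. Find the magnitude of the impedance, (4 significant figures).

X_L = ωL = 20.15 Ω
X_C = 1/(ωC) = 82.71 Ω
Branch 1 (R+jX_L): Z₁ = 4.900 + j20.15 Ω, |Z₁| = 20.74 Ω
Branch 2 (−jX_C): Z₂ = −j82.71 Ω
Parallel: Z = Z₁Z₂/(Z₁+Z₂), |Z| = 27.33 Ω, ∠Z = 71.85°

27.33 Ω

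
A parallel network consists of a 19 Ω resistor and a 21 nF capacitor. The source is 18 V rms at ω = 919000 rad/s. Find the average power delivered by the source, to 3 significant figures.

17.1 W

X_C = 1/(ωC) = 51.8 Ω
Parallel: admittances add. Y = 1/R + jωC
Y = (0.0526 + j0.0193) S
|Y| = 0.0561 S → |Z| = 1/|Y| = 17.8 Ω, ∠Z = −∠Y = -20.1°
I = V/|Z| = 1.01 A
P = VI cos φ = 18 × 1.01 × cos(-20.1°) = 17.1 W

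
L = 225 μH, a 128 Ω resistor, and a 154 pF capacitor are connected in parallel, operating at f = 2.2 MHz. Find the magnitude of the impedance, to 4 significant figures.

124.7 Ω

ω = 2πf = 1.382e+07 rad/s
X_L = ωL = 3110 Ω
X_C = 1/(ωC) = 469.8 Ω
Parallel: admittances add. Y = 1/R + 1/(jωL) + jωC
Y = (0.007812 + j0.001807) S
|Y| = 0.008019 S → |Z| = 1/|Y| = 124.7 Ω, ∠Z = −∠Y = -13.02°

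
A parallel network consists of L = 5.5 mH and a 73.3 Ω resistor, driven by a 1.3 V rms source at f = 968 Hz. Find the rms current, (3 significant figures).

42.7 mA

ω = 2πf = 6082 rad/s
X_L = ωL = 33.5 Ω
Parallel: admittances add. Y = 1/R + 1/(jωL)
Y = (0.0136 − j0.0299) S
|Y| = 0.0329 S → |Z| = 1/|Y| = 30.4 Ω, ∠Z = −∠Y = 65.5°
I = V/|Z| = 1.3/30.4 = 42.7 mA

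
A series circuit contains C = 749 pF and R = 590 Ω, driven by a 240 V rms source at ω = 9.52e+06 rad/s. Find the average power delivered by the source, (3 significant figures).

X_C = 1/(ωC) = 140 Ω
Z = 590 − j140 Ω
|Z| = √(590² + 140²) = 606 Ω
∠Z = arctan(-140/590) = -13.4°
I = V/|Z| = 396 mA
P = VI cos φ = 240 × 0.396 × cos(-13.4°) = 92.4 W

92.4 W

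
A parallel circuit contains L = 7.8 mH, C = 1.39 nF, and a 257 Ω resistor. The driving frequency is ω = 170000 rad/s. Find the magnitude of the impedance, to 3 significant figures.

X_L = ωL = 1330 Ω
X_C = 1/(ωC) = 4230 Ω
Parallel: admittances add. Y = 1/R + 1/(jωL) + jωC
Y = (0.00389 − j0.000518) S
|Y| = 0.00393 S → |Z| = 1/|Y| = 255 Ω, ∠Z = −∠Y = 7.58°

255 Ω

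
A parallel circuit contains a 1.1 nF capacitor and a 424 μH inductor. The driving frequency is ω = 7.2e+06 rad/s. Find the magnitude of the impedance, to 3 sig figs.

132 Ω

X_L = ωL = 3050 Ω
X_C = 1/(ωC) = 126 Ω
Parallel: admittances add. Y = 1/(jωL) + jωC
Y = (0 + j0.00759) S
|Y| = 0.00759 S → |Z| = 1/|Y| = 132 Ω, ∠Z = −∠Y = -90.0°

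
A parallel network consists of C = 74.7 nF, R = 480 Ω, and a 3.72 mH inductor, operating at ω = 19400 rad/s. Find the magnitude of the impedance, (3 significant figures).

79.5 Ω

X_L = ωL = 72.2 Ω
X_C = 1/(ωC) = 690 Ω
Parallel: admittances add. Y = 1/R + 1/(jωL) + jωC
Y = (0.00208 − j0.0124) S
|Y| = 0.0126 S → |Z| = 1/|Y| = 79.5 Ω, ∠Z = −∠Y = 80.5°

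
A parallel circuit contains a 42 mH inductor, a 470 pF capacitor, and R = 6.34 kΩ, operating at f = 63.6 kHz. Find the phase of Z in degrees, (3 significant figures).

ω = 2πf = 399600 rad/s
X_L = ωL = 16800 Ω
X_C = 1/(ωC) = 5320 Ω
Parallel: admittances add. Y = 1/R + 1/(jωL) + jωC
Y = (0.000158 + j0.000128) S
|Y| = 0.000203 S → |Z| = 1/|Y| = 4920 Ω, ∠Z = −∠Y = -39.1°

-39.1°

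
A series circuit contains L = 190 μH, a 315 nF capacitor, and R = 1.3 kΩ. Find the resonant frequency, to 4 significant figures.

ω₀ = 1/√(LC) = 1/√(0.00019 × 3.15e-07) = 129300 rad/s
f₀ = ω₀/(2π) = 20.57 kHz

20.57 kHz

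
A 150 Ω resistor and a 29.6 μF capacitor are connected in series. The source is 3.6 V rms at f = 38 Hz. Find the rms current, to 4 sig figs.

17.46 mA

ω = 2πf = 238.8 rad/s
X_C = 1/(ωC) = 141.5 Ω
Z = 150.0 − j141.5 Ω
|Z| = √(150.0² + 141.5²) = 206.2 Ω
I = V/|Z| = 3.6/206.2 = 17.46 mA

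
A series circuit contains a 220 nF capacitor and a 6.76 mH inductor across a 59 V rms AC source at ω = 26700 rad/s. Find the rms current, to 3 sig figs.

X_L = ωL = 180 Ω
X_C = 1/(ωC) = 170 Ω
Net reactance X = X_L − X_C = 10.3 Ω
Z = j10.3 Ω
|Z| = √(0² + 10.3²) = 10.3 Ω
I = V/|Z| = 59/10.3 = 5.76 A

5.76 A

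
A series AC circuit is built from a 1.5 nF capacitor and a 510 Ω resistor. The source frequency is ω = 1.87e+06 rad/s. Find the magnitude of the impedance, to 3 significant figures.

X_C = 1/(ωC) = 357 Ω
Z = 510 − j357 Ω
|Z| = √(510² + 357²) = 622 Ω

622 Ω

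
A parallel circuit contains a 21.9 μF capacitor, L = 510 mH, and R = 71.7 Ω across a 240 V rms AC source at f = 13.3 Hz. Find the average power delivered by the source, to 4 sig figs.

ω = 2πf = 83.57 rad/s
X_L = ωL = 42.62 Ω
X_C = 1/(ωC) = 546.4 Ω
Parallel: admittances add. Y = 1/R + 1/(jωL) + jωC
Y = (0.01395 − j0.02163) S
|Y| = 0.02574 S → |Z| = 1/|Y| = 38.85 Ω, ∠Z = −∠Y = 57.19°
I = V/|Z| = 6.178 A
P = VI cos φ = 240 × 6.178 × cos(57.19°) = 803.3 W

803.3 W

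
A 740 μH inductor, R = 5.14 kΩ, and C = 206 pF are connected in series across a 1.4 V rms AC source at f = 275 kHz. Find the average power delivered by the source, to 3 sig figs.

ω = 2πf = 1.728e+06 rad/s
X_L = ωL = 1280 Ω
X_C = 1/(ωC) = 2810 Ω
Net reactance X = X_L − X_C = -1530 Ω
Z = 5140 − j1530 Ω
|Z| = √(5140² + 1530²) = 5360 Ω
∠Z = arctan(-1530/5140) = -16.6°
I = V/|Z| = 261 μA
P = VI cos φ = 1.4 × 0.000261 × cos(-16.6°) = 350 μW

350 μW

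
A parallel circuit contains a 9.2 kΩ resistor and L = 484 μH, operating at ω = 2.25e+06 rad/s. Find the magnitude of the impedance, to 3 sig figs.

X_L = ωL = 1090 Ω
Parallel: admittances add. Y = 1/R + 1/(jωL)
Y = (0.000109 − j0.000918) S
|Y| = 0.000925 S → |Z| = 1/|Y| = 1080 Ω, ∠Z = −∠Y = 83.2°

1080 Ω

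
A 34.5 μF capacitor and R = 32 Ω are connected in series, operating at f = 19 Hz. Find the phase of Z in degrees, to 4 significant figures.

ω = 2πf = 119.4 rad/s
X_C = 1/(ωC) = 242.8 Ω
Z = 32.00 − j242.8 Ω
|Z| = √(32.00² + 242.8²) = 244.9 Ω
∠Z = arctan(-242.8/32.00) = -82.49°

-82.49°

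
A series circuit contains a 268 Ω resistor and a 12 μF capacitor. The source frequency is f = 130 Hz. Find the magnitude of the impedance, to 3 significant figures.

ω = 2πf = 816.8 rad/s
X_C = 1/(ωC) = 102 Ω
Z = 268 − j102 Ω
|Z| = √(268² + 102²) = 287 Ω

287 Ω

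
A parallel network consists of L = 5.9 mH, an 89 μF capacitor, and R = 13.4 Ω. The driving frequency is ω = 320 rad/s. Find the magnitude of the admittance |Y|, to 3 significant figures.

X_L = ωL = 1.89 Ω
X_C = 1/(ωC) = 35.1 Ω
Parallel: admittances add. Y = 1/R + 1/(jωL) + jωC
Y = (0.0746 − j0.501) S
|Y| = 0.507 S → |Z| = 1/|Y| = 1.97 Ω, ∠Z = −∠Y = 81.5°

507 mS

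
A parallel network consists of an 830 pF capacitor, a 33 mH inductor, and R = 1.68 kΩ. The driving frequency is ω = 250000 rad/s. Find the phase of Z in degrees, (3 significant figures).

-8.25°

X_L = ωL = 8250 Ω
X_C = 1/(ωC) = 4820 Ω
Parallel: admittances add. Y = 1/R + 1/(jωL) + jωC
Y = (0.000595 + j8.63e-05) S
|Y| = 0.000601 S → |Z| = 1/|Y| = 1660 Ω, ∠Z = −∠Y = -8.25°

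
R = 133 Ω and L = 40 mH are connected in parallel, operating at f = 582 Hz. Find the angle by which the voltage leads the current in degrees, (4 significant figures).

42.28°

ω = 2πf = 3657 rad/s
X_L = ωL = 146.3 Ω
Parallel: admittances add. Y = 1/R + 1/(jωL)
Y = (0.007519 − j0.006837) S
|Y| = 0.01016 S → |Z| = 1/|Y| = 98.40 Ω, ∠Z = −∠Y = 42.28°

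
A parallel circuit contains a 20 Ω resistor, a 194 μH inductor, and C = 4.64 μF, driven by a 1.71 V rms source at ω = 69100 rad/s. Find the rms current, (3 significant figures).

X_L = ωL = 13.4 Ω
X_C = 1/(ωC) = 3.12 Ω
Parallel: admittances add. Y = 1/R + 1/(jωL) + jωC
Y = (0.0500 + j0.246) S
|Y| = 0.251 S → |Z| = 1/|Y| = 3.98 Ω, ∠Z = −∠Y = -78.5°
I = V/|Z| = 1.71/3.98 = 429 mA

429 mA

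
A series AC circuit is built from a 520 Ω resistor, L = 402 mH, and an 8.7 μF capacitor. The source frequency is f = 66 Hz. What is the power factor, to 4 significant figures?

ω = 2πf = 414.7 rad/s
X_L = ωL = 166.7 Ω
X_C = 1/(ωC) = 277.2 Ω
Net reactance X = X_L − X_C = -110.5 Ω
Z = 520.0 − j110.5 Ω
|Z| = √(520.0² + 110.5²) = 531.6 Ω
∠Z = arctan(-110.5/520.0) = -11.99°
cos φ = cos(-11.99°) = 0.9782

0.9782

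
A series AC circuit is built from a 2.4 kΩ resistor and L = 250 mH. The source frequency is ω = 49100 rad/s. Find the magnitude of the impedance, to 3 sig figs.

12500 Ω

X_L = ωL = 12300 Ω
Z = 2400 + j12300 Ω
|Z| = √(2400² + 12300²) = 12500 Ω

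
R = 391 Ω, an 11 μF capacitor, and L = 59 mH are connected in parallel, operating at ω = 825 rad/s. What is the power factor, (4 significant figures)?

0.2176

X_L = ωL = 48.67 Ω
X_C = 1/(ωC) = 110.2 Ω
Parallel: admittances add. Y = 1/R + 1/(jωL) + jωC
Y = (0.002558 − j0.01147) S
|Y| = 0.01175 S → |Z| = 1/|Y| = 85.10 Ω, ∠Z = −∠Y = 77.43°
cos φ = cos(77.43°) = 0.2176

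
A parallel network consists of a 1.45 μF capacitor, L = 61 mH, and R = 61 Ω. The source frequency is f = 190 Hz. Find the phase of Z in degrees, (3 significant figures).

ω = 2πf = 1194 rad/s
X_L = ωL = 72.8 Ω
X_C = 1/(ωC) = 578 Ω
Parallel: admittances add. Y = 1/R + 1/(jωL) + jωC
Y = (0.0164 − j0.0120) S
|Y| = 0.0203 S → |Z| = 1/|Y| = 49.2 Ω, ∠Z = −∠Y = 36.2°

36.2°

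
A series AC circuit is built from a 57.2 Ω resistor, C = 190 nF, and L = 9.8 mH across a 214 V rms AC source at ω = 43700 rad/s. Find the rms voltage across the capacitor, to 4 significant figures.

X_L = ωL = 428.3 Ω
X_C = 1/(ωC) = 120.4 Ω
Net reactance X = X_L − X_C = 307.8 Ω
Z = 57.20 + j307.8 Ω
|Z| = √(57.20² + 307.8²) = 313.1 Ω
I = V/|Z| = 683.5 mA
V_C = I·|Z_C| = 0.6835 × 120.4 = 82.32 V

82.32 V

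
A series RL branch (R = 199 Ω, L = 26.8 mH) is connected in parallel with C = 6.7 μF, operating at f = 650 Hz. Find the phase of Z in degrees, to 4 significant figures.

ω = 2πf = 4084 rad/s
X_L = ωL = 109.5 Ω
X_C = 1/(ωC) = 36.55 Ω
Branch 1 (R+jX_L): Z₁ = 199.0 + j109.5 Ω, |Z₁| = 227.1 Ω
Branch 2 (−jX_C): Z₂ = −j36.55 Ω
Parallel: Z = Z₁Z₂/(Z₁+Z₂), |Z| = 39.16 Ω, ∠Z = -81.31°

-81.31°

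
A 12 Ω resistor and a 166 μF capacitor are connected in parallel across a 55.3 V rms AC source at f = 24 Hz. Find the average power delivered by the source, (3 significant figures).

255 W

ω = 2πf = 150.8 rad/s
X_C = 1/(ωC) = 39.9 Ω
Parallel: admittances add. Y = 1/R + jωC
Y = (0.0833 + j0.0250) S
|Y| = 0.0870 S → |Z| = 1/|Y| = 11.5 Ω, ∠Z = −∠Y = -16.7°
I = V/|Z| = 4.81 A
P = VI cos φ = 55.3 × 4.81 × cos(-16.7°) = 255 W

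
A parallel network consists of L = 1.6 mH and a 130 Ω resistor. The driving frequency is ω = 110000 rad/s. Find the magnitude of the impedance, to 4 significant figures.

X_L = ωL = 176.0 Ω
Parallel: admittances add. Y = 1/R + 1/(jωL)
Y = (0.007692 − j0.005682) S
|Y| = 0.009563 S → |Z| = 1/|Y| = 104.6 Ω, ∠Z = −∠Y = 36.45°

104.6 Ω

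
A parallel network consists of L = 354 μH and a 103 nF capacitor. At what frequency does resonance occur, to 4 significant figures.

26.36 kHz

ω₀ = 1/√(LC) = 1/√(0.000354 × 1.03e-07) = 165600 rad/s
f₀ = ω₀/(2π) = 26.36 kHz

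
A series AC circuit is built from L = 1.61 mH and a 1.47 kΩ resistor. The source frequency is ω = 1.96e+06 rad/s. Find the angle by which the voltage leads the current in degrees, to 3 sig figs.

65.0°

X_L = ωL = 3160 Ω
Z = 1470 + j3160 Ω
|Z| = √(1470² + 3160²) = 3480 Ω
∠Z = arctan(3160/1470) = 65.0°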